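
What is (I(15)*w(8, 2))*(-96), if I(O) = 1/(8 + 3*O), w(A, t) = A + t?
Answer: -960/53 ≈ -18.113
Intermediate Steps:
(I(15)*w(8, 2))*(-96) = ((8 + 2)/(8 + 3*15))*(-96) = (10/(8 + 45))*(-96) = (10/53)*(-96) = -960/53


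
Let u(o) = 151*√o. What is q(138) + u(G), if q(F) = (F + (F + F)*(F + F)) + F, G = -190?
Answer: 76452 + 151*I*√190 ≈ 76452.0 + 2081.4*I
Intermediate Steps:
q(F) = 2*F + 4*F² (q(F) = (F + (2*F)*(2*F)) + F = (F + 4*F²) + F = 2*F + 4*F²)
q(138) + u(G) = 2*138*(1 + 2*138) + 151*√(-190) = 2*138*(1 + 276) + 151*(I*√190) = 2*138*277 + 151*I*√190 = 76452 + 151*I*√190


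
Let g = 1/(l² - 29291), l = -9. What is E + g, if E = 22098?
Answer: 645482579/29210 ≈ 22098.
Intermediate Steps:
g = -1/29210 (g = 1/((-9)² - 29291) = 1/(81 - 29291) = 1/(-29210) = -1/29210 ≈ -3.4235e-5)
E + g = 22098 - 1/29210 = 645482579/29210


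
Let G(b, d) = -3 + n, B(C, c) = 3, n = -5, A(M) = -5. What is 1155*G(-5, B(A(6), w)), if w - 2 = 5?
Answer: -9240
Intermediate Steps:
w = 7 (w = 2 + 5 = 7)
G(b, d) = -8 (G(b, d) = -3 - 5 = -8)
1155*G(-5, B(A(6), w)) = 1155*(-8) = -9240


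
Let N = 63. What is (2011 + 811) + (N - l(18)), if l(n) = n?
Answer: 2867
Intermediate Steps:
(2011 + 811) + (N - l(18)) = (2011 + 811) + (63 - 1*18) = 2822 + (63 - 18) = 2822 + 45 = 2867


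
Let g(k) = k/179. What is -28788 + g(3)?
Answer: -5153049/179 ≈ -28788.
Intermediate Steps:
g(k) = k/179 (g(k) = k*(1/179) = k/179)
-28788 + g(3) = -28788 + (1/179)*3 = -28788 + 3/179 = -5153049/179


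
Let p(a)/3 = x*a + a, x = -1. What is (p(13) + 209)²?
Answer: 43681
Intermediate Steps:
p(a) = 0 (p(a) = 3*(-a + a) = 3*0 = 0)
(p(13) + 209)² = (0 + 209)² = 209² = 43681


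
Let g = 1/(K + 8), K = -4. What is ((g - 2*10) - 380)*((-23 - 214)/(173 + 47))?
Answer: 378963/880 ≈ 430.64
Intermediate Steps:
g = 1/4 (g = 1/(-4 + 8) = 1/4 ≈ 0.25000)
((g - 2*10) - 380)*((-23 - 214)/(173 + 47)) = ((1/4 - 2*10) - 380)*((-23 - 214)/(173 + 47)) = ((1/4 - 20) - 380)*(-237/220) = (-79/4 - 380)*(-237*1/220) = -1599/4*(-237/220) = 378963/880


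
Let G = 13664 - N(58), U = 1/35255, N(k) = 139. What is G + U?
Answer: 476823876/35255 ≈ 13525.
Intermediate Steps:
U = 1/35255 ≈ 2.8365e-5
G = 13525 (G = 13664 - 1*139 = 13664 - 139 = 13525)
G + U = 13525 + 1/35255 = 476823876/35255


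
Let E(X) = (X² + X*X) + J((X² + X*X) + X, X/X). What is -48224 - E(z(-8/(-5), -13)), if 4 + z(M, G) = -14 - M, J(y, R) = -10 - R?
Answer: -1224533/25 ≈ -48981.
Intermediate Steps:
z(M, G) = -18 - M (z(M, G) = -4 + (-14 - M) = -18 - M)
E(X) = -11 + 2*X² (E(X) = (X² + X*X) + (-10 - X/X) = (X² + X²) + (-10 - 1*1) = 2*X² + (-10 - 1) = 2*X² - 11 = -11 + 2*X²)
-48224 - E(z(-8/(-5), -13)) = -48224 - (-11 + 2*(-18 - (-8)/(-5))²) = -48224 - (-11 + 2*(-18 - (-8)*(-1)/5)²) = -48224 - (-11 + 2*(-18 - 1*8/5)²) = -48224 - (-11 + 2*(-18 - 8/5)²) = -48224 - (-11 + 2*(-98/5)²) = -48224 - (-11 + 2*(9604/25)) = -48224 - (-11 + 19208/25) = -48224 - 1*18933/25 = -48224 - 18933/25 = -1224533/25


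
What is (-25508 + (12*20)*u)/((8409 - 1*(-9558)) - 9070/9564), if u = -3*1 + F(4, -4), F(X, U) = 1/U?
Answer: -125709216/85913659 ≈ -1.4632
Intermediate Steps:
F(X, U) = 1/U
u = -13/4 (u = -3*1 + 1/(-4) = -3 - 1/4 = -13/4 ≈ -3.2500)
(-25508 + (12*20)*u)/((8409 - 1*(-9558)) - 9070/9564) = (-25508 + (12*20)*(-13/4))/((8409 - 1*(-9558)) - 9070/9564) = (-25508 + 240*(-13/4))/((8409 + 9558) - 9070*1/9564) = (-25508 - 780)/(17967 - 4535/4782) = -26288/85913659/4782 = -26288*4782/85913659 = -125709216/85913659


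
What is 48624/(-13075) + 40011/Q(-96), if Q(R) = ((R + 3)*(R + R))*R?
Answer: -27957745883/7470950400 ≈ -3.7422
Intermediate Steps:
Q(R) = 2*R²*(3 + R) (Q(R) = ((3 + R)*(2*R))*R = (2*R*(3 + R))*R = 2*R²*(3 + R))
48624/(-13075) + 40011/Q(-96) = 48624/(-13075) + 40011/((2*(-96)²*(3 - 96))) = 48624*(-1/13075) + 40011/((2*9216*(-93))) = -48624/13075 + 40011/(-1714176) = -48624/13075 + 40011*(-1/1714176) = -48624/13075 - 13337/571392 = -27957745883/7470950400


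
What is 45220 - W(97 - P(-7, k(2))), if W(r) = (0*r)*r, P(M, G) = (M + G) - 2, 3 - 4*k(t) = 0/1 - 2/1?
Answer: 45220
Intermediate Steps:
k(t) = 5/4 (k(t) = 3/4 - (0/1 - 2/1)/4 = 3/4 - (0*1 - 2*1)/4 = 3/4 - (0 - 2)/4 = 3/4 - 1/4*(-2) = 3/4 + 1/2 = 5/4)
P(M, G) = -2 + G + M (P(M, G) = (G + M) - 2 = -2 + G + M)
W(r) = 0 (W(r) = 0*r = 0)
45220 - W(97 - P(-7, k(2))) = 45220 - 1*0 = 45220 + 0 = 45220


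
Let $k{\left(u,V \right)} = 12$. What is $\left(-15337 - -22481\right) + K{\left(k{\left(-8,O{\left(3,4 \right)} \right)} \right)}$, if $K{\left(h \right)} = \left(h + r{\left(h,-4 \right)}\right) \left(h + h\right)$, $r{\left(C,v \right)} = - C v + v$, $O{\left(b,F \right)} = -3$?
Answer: $8488$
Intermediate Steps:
$r{\left(C,v \right)} = v - C v$ ($r{\left(C,v \right)} = - C v + v = v - C v$)
$K{\left(h \right)} = 2 h \left(-4 + 5 h\right)$ ($K{\left(h \right)} = \left(h - 4 \left(1 - h\right)\right) \left(h + h\right) = \left(h + \left(-4 + 4 h\right)\right) 2 h = \left(-4 + 5 h\right) 2 h = 2 h \left(-4 + 5 h\right)$)
$\left(-15337 - -22481\right) + K{\left(k{\left(-8,O{\left(3,4 \right)} \right)} \right)} = \left(-15337 - -22481\right) + 2 \cdot 12 \left(-4 + 5 \cdot 12\right) = \left(-15337 + 22481\right) + 2 \cdot 12 \left(-4 + 60\right) = 7144 + 2 \cdot 12 \cdot 56 = 7144 + 1344 = 8488$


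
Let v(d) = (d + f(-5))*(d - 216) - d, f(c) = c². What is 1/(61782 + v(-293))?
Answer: 1/198487 ≈ 5.0381e-6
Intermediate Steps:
v(d) = -d + (-216 + d)*(25 + d) (v(d) = (d + (-5)²)*(d - 216) - d = (d + 25)*(-216 + d) - d = (25 + d)*(-216 + d) - d = (-216 + d)*(25 + d) - d = -d + (-216 + d)*(25 + d))
1/(61782 + v(-293)) = 1/(61782 + (-5400 + (-293)² - 192*(-293))) = 1/(61782 + (-5400 + 85849 + 56256)) = 1/(61782 + 136705) = 1/198487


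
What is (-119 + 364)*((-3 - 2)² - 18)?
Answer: 1715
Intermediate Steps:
(-119 + 364)*((-3 - 2)² - 18) = 245*((-5)² - 18) = 245*(25 - 18) = 245*7 = 1715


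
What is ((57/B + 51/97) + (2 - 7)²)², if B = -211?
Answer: 267192846649/418898089 ≈ 637.85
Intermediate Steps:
((57/B + 51/97) + (2 - 7)²)² = ((57/(-211) + 51/97) + (2 - 7)²)² = ((57*(-1/211) + 51*(1/97)) + (-5)²)² = ((-57/211 + 51/97) + 25)² = (5232/20467 + 25)² = (516907/20467)² = 267192846649/418898089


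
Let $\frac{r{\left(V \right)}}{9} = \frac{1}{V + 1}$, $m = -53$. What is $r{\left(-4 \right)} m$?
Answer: $159$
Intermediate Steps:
$r{\left(V \right)} = \frac{9}{1 + V}$ ($r{\left(V \right)} = \frac{9}{V + 1} = \frac{9}{1 + V}$)
$r{\left(-4 \right)} m = \frac{9}{1 - 4} \left(-53\right) = \frac{9}{-3} \left(-53\right) = 9 \left(- \frac{1}{3}\right) \left(-53\right) = \left(-3\right) \left(-53\right) = 159$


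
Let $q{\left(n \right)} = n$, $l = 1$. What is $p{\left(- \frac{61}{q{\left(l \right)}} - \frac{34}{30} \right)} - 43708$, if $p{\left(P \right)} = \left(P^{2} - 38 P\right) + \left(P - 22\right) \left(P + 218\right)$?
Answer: $- \frac{11384992}{225} \approx -50600.0$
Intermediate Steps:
$p{\left(P \right)} = P^{2} - 38 P + \left(-22 + P\right) \left(218 + P\right)$ ($p{\left(P \right)} = \left(P^{2} - 38 P\right) + \left(-22 + P\right) \left(218 + P\right) = P^{2} - 38 P + \left(-22 + P\right) \left(218 + P\right)$)
$p{\left(- \frac{61}{q{\left(l \right)}} - \frac{34}{30} \right)} - 43708 = \left(-4796 + 2 \left(- \frac{61}{1} - \frac{34}{30}\right)^{2} + 158 \left(- \frac{61}{1} - \frac{34}{30}\right)\right) - 43708 = \left(-4796 + 2 \left(\left(-61\right) 1 - \frac{17}{15}\right)^{2} + 158 \left(\left(-61\right) 1 - \frac{17}{15}\right)\right) - 43708 = \left(-4796 + 2 \left(-61 - \frac{17}{15}\right)^{2} + 158 \left(-61 - \frac{17}{15}\right)\right) - 43708 = \left(-4796 + 2 \left(- \frac{932}{15}\right)^{2} + 158 \left(- \frac{932}{15}\right)\right) - 43708 = \left(-4796 + 2 \cdot \frac{868624}{225} - \frac{147256}{15}\right) - 43708 = \left(-4796 + \frac{1737248}{225} - \frac{147256}{15}\right) - 43708 = - \frac{1550692}{225} - 43708 = - \frac{11384992}{225}$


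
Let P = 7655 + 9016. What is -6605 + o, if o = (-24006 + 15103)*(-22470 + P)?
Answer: 51621892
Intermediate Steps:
P = 16671
o = 51628497 (o = (-24006 + 15103)*(-22470 + 16671) = -8903*(-5799) = 51628497)
-6605 + o = -6605 + 51628497 = 51621892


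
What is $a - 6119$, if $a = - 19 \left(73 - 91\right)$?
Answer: $-5777$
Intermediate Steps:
$a = 342$ ($a = \left(-19\right) \left(-18\right) = 342$)
$a - 6119 = 342 - 6119 = -5777$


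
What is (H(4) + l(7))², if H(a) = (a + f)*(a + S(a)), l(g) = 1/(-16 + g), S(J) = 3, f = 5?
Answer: 320356/81 ≈ 3955.0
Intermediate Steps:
H(a) = (3 + a)*(5 + a) (H(a) = (a + 5)*(a + 3) = (5 + a)*(3 + a) = (3 + a)*(5 + a))
(H(4) + l(7))² = ((15 + 4² + 8*4) + 1/(-16 + 7))² = ((15 + 16 + 32) + 1/(-9))² = (63 - ⅑)² = (566/9)² = 320356/81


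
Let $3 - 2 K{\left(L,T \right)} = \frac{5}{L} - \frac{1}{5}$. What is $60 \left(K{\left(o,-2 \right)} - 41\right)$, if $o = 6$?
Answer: $-2389$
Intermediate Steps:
$K{\left(L,T \right)} = \frac{8}{5} - \frac{5}{2 L}$ ($K{\left(L,T \right)} = \frac{3}{2} - \frac{\frac{5}{L} - \frac{1}{5}}{2} = \frac{3}{2} - \frac{- \frac{1}{5} + \frac{5}{L}}{2} = \frac{3}{2} + \left(\frac{1}{10} - \frac{5}{2 L}\right) = \frac{8}{5} - \frac{5}{2 L}$)
$60 \left(K{\left(o,-2 \right)} - 41\right) = 60 \left(\frac{-25 + 16 \cdot 6}{10 \cdot 6} - 41\right) = 60 \left(\frac{1}{10} \cdot \frac{1}{6} \left(-25 + 96\right) - 41\right) = 60 \left(\frac{1}{10} \cdot \frac{1}{6} \cdot 71 - 41\right) = 60 \left(\frac{71}{60} - 41\right) = 60 \left(- \frac{2389}{60}\right) = -2389$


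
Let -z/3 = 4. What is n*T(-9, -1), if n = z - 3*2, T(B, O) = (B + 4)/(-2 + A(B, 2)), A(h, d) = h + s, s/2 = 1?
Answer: -10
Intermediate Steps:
z = -12 (z = -3*4 = -12)
s = 2 (s = 2*1 = 2)
A(h, d) = 2 + h (A(h, d) = h + 2 = 2 + h)
T(B, O) = (4 + B)/B (T(B, O) = (B + 4)/(-2 + (2 + B)) = (4 + B)/B)
n = -18 (n = -12 - 3*2 = -12 - 6 = -18)
n*T(-9, -1) = -18*(4 - 9)/(-9) = -(-2)*(-5) = -18*5/9 = -10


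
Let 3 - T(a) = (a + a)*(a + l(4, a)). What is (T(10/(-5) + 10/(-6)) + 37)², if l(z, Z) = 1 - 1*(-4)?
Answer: 200704/81 ≈ 2477.8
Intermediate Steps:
l(z, Z) = 5 (l(z, Z) = 1 + 4 = 5)
T(a) = 3 - 2*a*(5 + a) (T(a) = 3 - (a + a)*(a + 5) = 3 - 2*a*(5 + a))
(T(10/(-5) + 10/(-6)) + 37)² = ((3 - 10*(10/(-5) + 10/(-6)) - 2*(10/(-5) + 10/(-6))²) + 37)² = ((3 - 10*(10*(-⅕) + 10*(-⅙)) - 2*(10*(-⅕) + 10*(-⅙))²) + 37)² = ((3 - 10*(-2 - 5/3) - 2*(-2 - 5/3)²) + 37)² = ((3 - 10*(-11/3) - 2*(-11/3)²) + 37)² = ((3 + 110/3 - 2*121/9) + 37)² = ((3 + 110/3 - 242/9) + 37)² = (115/9 + 37)² = (448/9)² = 200704/81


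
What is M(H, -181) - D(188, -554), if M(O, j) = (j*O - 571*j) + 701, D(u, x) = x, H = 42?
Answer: 97004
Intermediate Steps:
M(O, j) = 701 - 571*j + O*j (M(O, j) = (O*j - 571*j) + 701 = (-571*j + O*j) + 701 = 701 - 571*j + O*j)
M(H, -181) - D(188, -554) = (701 - 571*(-181) + 42*(-181)) - 1*(-554) = (701 + 103351 - 7602) + 554 = 96450 + 554 = 97004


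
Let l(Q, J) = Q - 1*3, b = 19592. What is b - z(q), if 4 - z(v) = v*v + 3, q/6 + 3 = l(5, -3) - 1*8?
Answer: 22507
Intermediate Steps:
l(Q, J) = -3 + Q (l(Q, J) = Q - 3 = -3 + Q)
q = -54 (q = -18 + 6*((-3 + 5) - 1*8) = -18 + 6*(2 - 8) = -18 + 6*(-6) = -18 - 36 = -54)
z(v) = 1 - v**2 (z(v) = 4 - (v*v + 3) = 4 - (v**2 + 3) = 4 - (3 + v**2) = 4 + (-3 - v**2) = 1 - v**2)
b - z(q) = 19592 - (1 - 1*(-54)**2) = 19592 - (1 - 1*2916) = 19592 - (1 - 2916) = 19592 - 1*(-2915) = 19592 + 2915 = 22507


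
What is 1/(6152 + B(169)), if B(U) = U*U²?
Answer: 1/4832961 ≈ 2.0691e-7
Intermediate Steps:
B(U) = U³
1/(6152 + B(169)) = 1/(6152 + 169³) = 1/(6152 + 4826809) = 1/4832961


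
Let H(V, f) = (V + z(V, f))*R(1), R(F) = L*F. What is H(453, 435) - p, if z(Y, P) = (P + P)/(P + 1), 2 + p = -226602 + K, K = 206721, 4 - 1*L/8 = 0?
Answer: 3754271/109 ≈ 34443.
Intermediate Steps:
L = 32 (L = 32 - 8*0 = 32 + 0 = 32)
p = -19883 (p = -2 + (-226602 + 206721) = -2 - 19881 = -19883)
R(F) = 32*F
z(Y, P) = 2*P/(1 + P) (z(Y, P) = (2*P)/(1 + P) = 2*P/(1 + P))
H(V, f) = 32*V + 64*f/(1 + f) (H(V, f) = (V + 2*f/(1 + f))*(32*1) = (V + 2*f/(1 + f))*32 = 32*V + 64*f/(1 + f))
H(453, 435) - p = 32*(2*435 + 453*(1 + 435))/(1 + 435) - 1*(-19883) = 32*(870 + 453*436)/436 + 19883 = 32*(1/436)*(870 + 197508) + 19883 = 32*(1/436)*198378 + 19883 = 1587024/109 + 19883 = 3754271/109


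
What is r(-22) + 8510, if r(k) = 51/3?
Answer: 8527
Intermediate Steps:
r(k) = 17 (r(k) = 51*(⅓) = 17)
r(-22) + 8510 = 17 + 8510 = 8527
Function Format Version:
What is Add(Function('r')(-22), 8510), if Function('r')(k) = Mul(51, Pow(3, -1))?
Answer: 8527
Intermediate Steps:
Function('r')(k) = 17 (Function('r')(k) = Mul(51, Rational(1, 3)) = 17)
Add(Function('r')(-22), 8510) = Add(17, 8510) = 8527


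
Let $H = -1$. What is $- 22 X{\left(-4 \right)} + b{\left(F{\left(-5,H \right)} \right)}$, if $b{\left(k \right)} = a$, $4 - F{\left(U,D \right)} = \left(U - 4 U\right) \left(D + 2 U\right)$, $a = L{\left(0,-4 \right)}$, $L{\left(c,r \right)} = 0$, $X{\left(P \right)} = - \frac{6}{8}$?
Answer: $\frac{33}{2} \approx 16.5$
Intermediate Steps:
$X{\left(P \right)} = - \frac{3}{4}$ ($X{\left(P \right)} = \left(-6\right) \frac{1}{8} = - \frac{3}{4}$)
$a = 0$
$F{\left(U,D \right)} = 4 + 3 U \left(D + 2 U\right)$ ($F{\left(U,D \right)} = 4 - \left(U - 4 U\right) \left(D + 2 U\right) = 4 - - 3 U \left(D + 2 U\right) = 4 + 3 U \left(D + 2 U\right)$)
$b{\left(k \right)} = 0$
$- 22 X{\left(-4 \right)} + b{\left(F{\left(-5,H \right)} \right)} = \left(-22\right) \left(- \frac{3}{4}\right) + 0 = \frac{33}{2} + 0 = \frac{33}{2}$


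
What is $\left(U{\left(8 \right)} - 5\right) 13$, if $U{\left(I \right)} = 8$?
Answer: $39$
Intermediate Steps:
$\left(U{\left(8 \right)} - 5\right) 13 = \left(8 - 5\right) 13 = 3 \cdot 13 = 39$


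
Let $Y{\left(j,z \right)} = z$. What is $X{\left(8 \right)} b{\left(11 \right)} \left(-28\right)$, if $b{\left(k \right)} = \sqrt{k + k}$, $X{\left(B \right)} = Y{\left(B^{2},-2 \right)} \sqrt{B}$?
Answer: $224 \sqrt{11} \approx 742.92$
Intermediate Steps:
$X{\left(B \right)} = - 2 \sqrt{B}$
$b{\left(k \right)} = \sqrt{2} \sqrt{k}$ ($b{\left(k \right)} = \sqrt{2 k} = \sqrt{2} \sqrt{k}$)
$X{\left(8 \right)} b{\left(11 \right)} \left(-28\right) = - 2 \sqrt{8} \sqrt{2} \sqrt{11} \left(-28\right) = - 2 \cdot 2 \sqrt{2} \sqrt{22} \left(-28\right) = - 4 \sqrt{2} \sqrt{22} \left(-28\right) = - 8 \sqrt{11} \left(-28\right) = 224 \sqrt{11}$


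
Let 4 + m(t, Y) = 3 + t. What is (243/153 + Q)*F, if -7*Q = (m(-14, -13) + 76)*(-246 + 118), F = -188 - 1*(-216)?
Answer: 531700/17 ≈ 31276.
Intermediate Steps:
m(t, Y) = -1 + t (m(t, Y) = -4 + (3 + t) = -1 + t)
F = 28 (F = -188 + 216 = 28)
Q = 7808/7 (Q = -((-1 - 14) + 76)*(-246 + 118)/7 = -(-15 + 76)*(-128)/7 = -61*(-128)/7 = -⅐*(-7808) = 7808/7 ≈ 1115.4)
(243/153 + Q)*F = (243/153 + 7808/7)*28 = (243*(1/153) + 7808/7)*28 = (27/17 + 7808/7)*28 = (132925/119)*28 = 531700/17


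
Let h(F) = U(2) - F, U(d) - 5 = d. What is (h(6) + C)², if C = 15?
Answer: 256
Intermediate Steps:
U(d) = 5 + d
h(F) = 7 - F (h(F) = (5 + 2) - F = 7 - F)
(h(6) + C)² = ((7 - 1*6) + 15)² = ((7 - 6) + 15)² = (1 + 15)² = 16² = 256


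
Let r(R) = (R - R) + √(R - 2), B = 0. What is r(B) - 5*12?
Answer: -60 + I*√2 ≈ -60.0 + 1.4142*I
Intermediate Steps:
r(R) = √(-2 + R) (r(R) = 0 + √(-2 + R) = √(-2 + R))
r(B) - 5*12 = √(-2 + 0) - 5*12 = √(-2) - 60 = I*√2 - 60 = -60 + I*√2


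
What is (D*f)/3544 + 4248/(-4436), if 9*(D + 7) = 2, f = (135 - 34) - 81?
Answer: -8806633/8843166 ≈ -0.99587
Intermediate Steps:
f = 20 (f = 101 - 81 = 20)
D = -61/9 (D = -7 + (⅑)*2 = -7 + 2/9 = -61/9 ≈ -6.7778)
(D*f)/3544 + 4248/(-4436) = -61/9*20/3544 + 4248/(-4436) = -1220/9*1/3544 + 4248*(-1/4436) = -305/7974 - 1062/1109 = -8806633/8843166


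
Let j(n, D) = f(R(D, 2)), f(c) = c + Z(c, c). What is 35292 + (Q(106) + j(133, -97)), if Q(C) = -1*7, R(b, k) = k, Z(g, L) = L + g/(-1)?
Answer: 35287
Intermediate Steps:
Z(g, L) = L - g (Z(g, L) = L + g*(-1) = L - g)
Q(C) = -7
f(c) = c (f(c) = c + (c - c) = c + 0 = c)
j(n, D) = 2
35292 + (Q(106) + j(133, -97)) = 35292 + (-7 + 2) = 35292 - 5 = 35287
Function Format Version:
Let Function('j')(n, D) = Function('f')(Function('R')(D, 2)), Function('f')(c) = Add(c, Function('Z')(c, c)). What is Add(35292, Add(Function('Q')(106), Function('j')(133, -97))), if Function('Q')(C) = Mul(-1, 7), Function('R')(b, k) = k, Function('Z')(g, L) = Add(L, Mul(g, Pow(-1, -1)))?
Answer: 35287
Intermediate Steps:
Function('Z')(g, L) = Add(L, Mul(-1, g)) (Function('Z')(g, L) = Add(L, Mul(g, -1)) = Add(L, Mul(-1, g)))
Function('Q')(C) = -7
Function('f')(c) = c (Function('f')(c) = Add(c, Add(c, Mul(-1, c))) = Add(c, 0) = c)
Function('j')(n, D) = 2
Add(35292, Add(Function('Q')(106), Function('j')(133, -97))) = Add(35292, Add(-7, 2)) = Add(35292, -5) = 35287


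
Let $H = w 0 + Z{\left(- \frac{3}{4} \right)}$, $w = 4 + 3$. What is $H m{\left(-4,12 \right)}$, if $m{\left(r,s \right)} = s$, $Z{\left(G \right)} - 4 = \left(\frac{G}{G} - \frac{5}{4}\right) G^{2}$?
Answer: $\frac{741}{16} \approx 46.313$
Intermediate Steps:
$Z{\left(G \right)} = 4 - \frac{G^{2}}{4}$ ($Z{\left(G \right)} = 4 + \left(\frac{G}{G} - \frac{5}{4}\right) G^{2} = 4 + \left(1 - \frac{5}{4}\right) G^{2} = 4 - \frac{G^{2}}{4}$)
$w = 7$
$H = \frac{247}{64}$ ($H = 7 \cdot 0 + \left(4 - \frac{\left(- \frac{3}{4}\right)^{2}}{4}\right) = 0 + \left(4 - \frac{\left(\left(-3\right) \frac{1}{4}\right)^{2}}{4}\right) = 0 + \left(4 - \frac{\left(- \frac{3}{4}\right)^{2}}{4}\right) = 0 + \left(4 - \frac{9}{64}\right) = 0 + \frac{247}{64} = \frac{247}{64} \approx 3.8594$)
$H m{\left(-4,12 \right)} = \frac{247}{64} \cdot 12 = \frac{741}{16}$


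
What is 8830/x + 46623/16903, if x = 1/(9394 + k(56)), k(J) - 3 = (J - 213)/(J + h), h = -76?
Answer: 2807413464099/33806 ≈ 8.3045e+7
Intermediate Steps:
k(J) = 3 + (-213 + J)/(-76 + J) (k(J) = 3 + (J - 213)/(J - 76) = 3 + (-213 + J)/(-76 + J))
x = 20/188097 (x = 1/(9394 + (-441 + 4*56)/(-76 + 56)) = 1/(9394 + (-441 + 224)/(-20)) = 1/(9394 - 1/20*(-217)) = 1/(9394 + 217/20) = 1/(188097/20) = 20/188097 ≈ 0.00010633)
8830/x + 46623/16903 = 8830/(20/188097) + 46623/16903 = 8830*(188097/20) + 46623*(1/16903) = 166089651/2 + 46623/16903 = 2807413464099/33806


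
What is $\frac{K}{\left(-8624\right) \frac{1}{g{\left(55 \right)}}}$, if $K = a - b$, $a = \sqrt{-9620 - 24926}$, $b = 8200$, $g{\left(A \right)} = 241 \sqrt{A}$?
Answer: $\frac{241 \sqrt{55} \left(8200 - i \sqrt{34546}\right)}{8624} \approx 1699.4 - 38.52 i$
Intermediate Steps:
$a = i \sqrt{34546}$ ($a = \sqrt{-34546} = i \sqrt{34546} \approx 185.87 i$)
$K = -8200 + i \sqrt{34546}$ ($K = i \sqrt{34546} - 8200 = -8200 + i \sqrt{34546} \approx -8200.0 + 185.87 i$)
$\frac{K}{\left(-8624\right) \frac{1}{g{\left(55 \right)}}} = \frac{-8200 + i \sqrt{34546}}{\left(-8624\right) \frac{1}{241 \sqrt{55}}} = \frac{-8200 + i \sqrt{34546}}{\left(-8624\right) \frac{\sqrt{55}}{13255}} = \frac{-8200 + i \sqrt{34546}}{\left(- \frac{784}{1205}\right) \sqrt{55}} = \left(-8200 + i \sqrt{34546}\right) \left(- \frac{241 \sqrt{55}}{8624}\right) = - \frac{241 \sqrt{55} \left(-8200 + i \sqrt{34546}\right)}{8624}$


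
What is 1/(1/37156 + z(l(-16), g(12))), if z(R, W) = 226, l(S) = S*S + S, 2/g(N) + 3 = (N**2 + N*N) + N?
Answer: 37156/8397257 ≈ 0.0044248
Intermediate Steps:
g(N) = 2/(-3 + N + 2*N**2) (g(N) = 2/(-3 + ((N**2 + N*N) + N)) = 2/(-3 + ((N**2 + N**2) + N)) = 2/(-3 + (2*N**2 + N)) = 2/(-3 + (N + 2*N**2)) = 2/(-3 + N + 2*N**2))
l(S) = S + S**2 (l(S) = S**2 + S = S + S**2)
1/(1/37156 + z(l(-16), g(12))) = 1/(1/37156 + 226) = 1/(8397257/37156) = 37156/8397257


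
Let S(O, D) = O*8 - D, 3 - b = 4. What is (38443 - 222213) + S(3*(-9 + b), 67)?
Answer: -184077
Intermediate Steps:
b = -1 (b = 3 - 1*4 = 3 - 4 = -1)
S(O, D) = -D + 8*O (S(O, D) = 8*O - D = -D + 8*O)
(38443 - 222213) + S(3*(-9 + b), 67) = (38443 - 222213) + (-1*67 + 8*(3*(-9 - 1))) = -183770 + (-67 + 8*(3*(-10))) = -183770 + (-67 + 8*(-30)) = -183770 + (-67 - 240) = -183770 - 307 = -184077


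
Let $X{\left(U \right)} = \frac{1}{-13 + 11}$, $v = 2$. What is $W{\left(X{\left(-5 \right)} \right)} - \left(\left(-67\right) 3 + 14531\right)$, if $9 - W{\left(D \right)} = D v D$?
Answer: $- \frac{28643}{2} \approx -14322.0$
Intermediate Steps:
$X{\left(U \right)} = - \frac{1}{2}$ ($X{\left(U \right)} = \frac{1}{-2} = - \frac{1}{2}$)
$W{\left(D \right)} = 9 - 2 D^{2}$ ($W{\left(D \right)} = 9 - D 2 D = 9 - 2 D D = 9 - 2 D^{2}$)
$W{\left(X{\left(-5 \right)} \right)} - \left(\left(-67\right) 3 + 14531\right) = \left(9 - 2 \left(- \frac{1}{2}\right)^{2}\right) - \left(\left(-67\right) 3 + 14531\right) = \left(9 - \frac{1}{2}\right) - \left(-201 + 14531\right) = \left(9 - \frac{1}{2}\right) - 14330 = \frac{17}{2} - 14330 = - \frac{28643}{2}$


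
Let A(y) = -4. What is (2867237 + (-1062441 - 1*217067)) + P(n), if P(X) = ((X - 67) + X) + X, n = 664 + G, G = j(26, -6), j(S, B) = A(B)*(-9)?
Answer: 1589762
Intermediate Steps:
j(S, B) = 36 (j(S, B) = -4*(-9) = 36)
G = 36
n = 700 (n = 664 + 36 = 700)
P(X) = -67 + 3*X (P(X) = ((-67 + X) + X) + X = (-67 + 2*X) + X = -67 + 3*X)
(2867237 + (-1062441 - 1*217067)) + P(n) = (2867237 + (-1062441 - 1*217067)) + (-67 + 3*700) = (2867237 + (-1062441 - 217067)) + (-67 + 2100) = (2867237 - 1279508) + 2033 = 1587729 + 2033 = 1589762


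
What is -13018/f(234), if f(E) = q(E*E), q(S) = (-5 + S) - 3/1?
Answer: -6509/27374 ≈ -0.23778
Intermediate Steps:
q(S) = -8 + S (q(S) = (-5 + S) - 3*1 = (-5 + S) - 3 = -8 + S)
f(E) = -8 + E² (f(E) = -8 + E*E = -8 + E²)
-13018/f(234) = -13018/(-8 + 234²) = -13018/(-8 + 54756) = -13018/54748 = -13018*1/54748 = -6509/27374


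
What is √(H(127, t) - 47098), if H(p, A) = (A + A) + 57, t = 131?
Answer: I*√46779 ≈ 216.28*I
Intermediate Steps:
H(p, A) = 57 + 2*A (H(p, A) = 2*A + 57 = 57 + 2*A)
√(H(127, t) - 47098) = √((57 + 2*131) - 47098) = √((57 + 262) - 47098) = √(319 - 47098) = √(-46779) = I*√46779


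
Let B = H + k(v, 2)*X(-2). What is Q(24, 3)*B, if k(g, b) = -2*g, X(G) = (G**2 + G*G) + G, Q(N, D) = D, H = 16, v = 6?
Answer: -168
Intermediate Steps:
X(G) = G + 2*G**2 (X(G) = (G**2 + G**2) + G = 2*G**2 + G = G + 2*G**2)
B = -56 (B = 16 + (-2*6)*(-2*(1 + 2*(-2))) = 16 - (-24)*(1 - 4) = 16 - (-24)*(-3) = 16 - 12*6 = 16 - 72 = -56)
Q(24, 3)*B = 3*(-56) = -168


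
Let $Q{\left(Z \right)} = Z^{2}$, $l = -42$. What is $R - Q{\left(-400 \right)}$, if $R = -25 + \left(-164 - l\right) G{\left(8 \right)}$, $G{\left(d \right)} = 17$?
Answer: $-162099$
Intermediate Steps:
$R = -2099$ ($R = -25 + \left(-164 - -42\right) 17 = -25 + \left(-164 + 42\right) 17 = -25 - 2074 = -2099$)
$R - Q{\left(-400 \right)} = -2099 - \left(-400\right)^{2} = -2099 - 160000 = -162099$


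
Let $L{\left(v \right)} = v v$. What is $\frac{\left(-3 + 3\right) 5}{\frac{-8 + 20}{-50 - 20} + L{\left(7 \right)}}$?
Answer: $0$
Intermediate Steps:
$L{\left(v \right)} = v^{2}$
$\frac{\left(-3 + 3\right) 5}{\frac{-8 + 20}{-50 - 20} + L{\left(7 \right)}} = \frac{\left(-3 + 3\right) 5}{\frac{-8 + 20}{-50 - 20} + 7^{2}} = \frac{0 \cdot 5}{\frac{12}{-70} + 49} = \frac{1}{12 \left(- \frac{1}{70}\right) + 49} \cdot 0 = \frac{1}{- \frac{6}{35} + 49} \cdot 0 = \frac{1}{\frac{1709}{35}} \cdot 0 = \frac{35}{1709} \cdot 0 = 0$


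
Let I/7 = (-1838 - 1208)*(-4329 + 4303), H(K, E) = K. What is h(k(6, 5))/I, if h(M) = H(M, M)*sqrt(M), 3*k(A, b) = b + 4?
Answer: 3*sqrt(3)/554372 ≈ 9.3730e-6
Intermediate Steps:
k(A, b) = 4/3 + b/3 (k(A, b) = (b + 4)/3 = (4 + b)/3 = 4/3 + b/3)
I = 554372 (I = 7*((-1838 - 1208)*(-4329 + 4303)) = 7*(-3046*(-26)) = 7*79196 = 554372)
h(M) = M**(3/2) (h(M) = M*sqrt(M) = M**(3/2))
h(k(6, 5))/I = (4/3 + (1/3)*5)**(3/2)/554372 = (4/3 + 5/3)**(3/2)*(1/554372) = 3**(3/2)*(1/554372) = (3*sqrt(3))*(1/554372) = 3*sqrt(3)/554372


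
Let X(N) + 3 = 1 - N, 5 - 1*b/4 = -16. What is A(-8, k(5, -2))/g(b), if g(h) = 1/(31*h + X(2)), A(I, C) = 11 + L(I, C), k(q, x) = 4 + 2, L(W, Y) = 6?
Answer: 44200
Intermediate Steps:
b = 84 (b = 20 - 4*(-16) = 20 + 64 = 84)
X(N) = -2 - N (X(N) = -3 + (1 - N) = -2 - N)
k(q, x) = 6
A(I, C) = 17 (A(I, C) = 11 + 6 = 17)
g(h) = 1/(-4 + 31*h) (g(h) = 1/(31*h + (-2 - 1*2)) = 1/(31*h + (-2 - 2)) = 1/(31*h - 4) = 1/(-4 + 31*h))
A(-8, k(5, -2))/g(b) = 17/(1/(-4 + 31*84)) = 17/(1/(-4 + 2604)) = 17/(1/2600) = 17*2600 = 44200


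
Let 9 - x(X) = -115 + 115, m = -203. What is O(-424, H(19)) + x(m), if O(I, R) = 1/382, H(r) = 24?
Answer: 3439/382 ≈ 9.0026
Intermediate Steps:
O(I, R) = 1/382
x(X) = 9 (x(X) = 9 - (-115 + 115) = 9 - 1*0 = 9 + 0 = 9)
O(-424, H(19)) + x(m) = 1/382 + 9 = 3439/382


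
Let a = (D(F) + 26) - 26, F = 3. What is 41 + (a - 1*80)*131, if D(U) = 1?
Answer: -10308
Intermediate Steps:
a = 1 (a = (1 + 26) - 26 = 27 - 26 = 1)
41 + (a - 1*80)*131 = 41 + (1 - 1*80)*131 = 41 + (1 - 80)*131 = 41 - 79*131 = 41 - 10349 = -10308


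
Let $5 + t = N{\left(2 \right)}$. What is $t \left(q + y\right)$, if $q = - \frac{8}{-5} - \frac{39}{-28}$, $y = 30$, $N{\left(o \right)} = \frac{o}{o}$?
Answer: $- \frac{4619}{35} \approx -131.97$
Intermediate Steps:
$N{\left(o \right)} = 1$
$t = -4$ ($t = -5 + 1 = -4$)
$q = \frac{419}{140}$ ($q = \left(-8\right) \left(- \frac{1}{5}\right) - - \frac{39}{28} = \frac{8}{5} + \frac{39}{28} = \frac{419}{140} \approx 2.9929$)
$t \left(q + y\right) = - 4 \left(\frac{419}{140} + 30\right) = \left(-4\right) \frac{4619}{140} = - \frac{4619}{35}$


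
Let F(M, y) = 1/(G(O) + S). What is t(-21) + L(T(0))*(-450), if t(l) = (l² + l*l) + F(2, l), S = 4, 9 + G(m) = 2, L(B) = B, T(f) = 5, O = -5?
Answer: -4105/3 ≈ -1368.3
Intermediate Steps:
G(m) = -7 (G(m) = -9 + 2 = -7)
F(M, y) = -⅓ (F(M, y) = 1/(-7 + 4) = 1/(-3) = -⅓)
t(l) = -⅓ + 2*l² (t(l) = (l² + l*l) - ⅓ = (l² + l²) - ⅓ = 2*l² - ⅓ = -⅓ + 2*l²)
t(-21) + L(T(0))*(-450) = (-⅓ + 2*(-21)²) + 5*(-450) = (-⅓ + 2*441) - 2250 = (-⅓ + 882) - 2250 = 2645/3 - 2250 = -4105/3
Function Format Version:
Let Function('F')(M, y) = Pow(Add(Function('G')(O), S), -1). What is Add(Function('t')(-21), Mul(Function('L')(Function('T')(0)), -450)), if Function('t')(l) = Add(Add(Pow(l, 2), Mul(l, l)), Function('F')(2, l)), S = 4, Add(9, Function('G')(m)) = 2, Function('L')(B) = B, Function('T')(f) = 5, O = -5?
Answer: Rational(-4105, 3) ≈ -1368.3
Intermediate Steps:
Function('G')(m) = -7 (Function('G')(m) = Add(-9, 2) = -7)
Function('F')(M, y) = Rational(-1, 3) (Function('F')(M, y) = Pow(Add(-7, 4), -1) = Pow(-3, -1) = Rational(-1, 3))
Function('t')(l) = Add(Rational(-1, 3), Mul(2, Pow(l, 2))) (Function('t')(l) = Add(Add(Pow(l, 2), Mul(l, l)), Rational(-1, 3)) = Add(Add(Pow(l, 2), Pow(l, 2)), Rational(-1, 3)) = Add(Mul(2, Pow(l, 2)), Rational(-1, 3)) = Add(Rational(-1, 3), Mul(2, Pow(l, 2))))
Add(Function('t')(-21), Mul(Function('L')(Function('T')(0)), -450)) = Add(Add(Rational(-1, 3), Mul(2, Pow(-21, 2))), Mul(5, -450)) = Add(Add(Rational(-1, 3), Mul(2, 441)), -2250) = Add(Add(Rational(-1, 3), 882), -2250) = Add(Rational(2645, 3), -2250) = Rational(-4105, 3)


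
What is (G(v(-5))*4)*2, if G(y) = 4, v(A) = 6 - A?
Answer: 32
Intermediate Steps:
(G(v(-5))*4)*2 = (4*4)*2 = 16*2 = 32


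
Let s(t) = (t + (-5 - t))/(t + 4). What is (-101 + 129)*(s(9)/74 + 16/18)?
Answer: 107114/4329 ≈ 24.743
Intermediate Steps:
s(t) = -5/(4 + t)
(-101 + 129)*(s(9)/74 + 16/18) = (-101 + 129)*(-5/(4 + 9)/74 + 16/18) = 28*(-5/13*(1/74) + 16*(1/18)) = 28*(-5*1/13*(1/74) + 8/9) = 28*(-5/13*1/74 + 8/9) = 28*(-5/962 + 8/9) = 28*(7651/8658) = 107114/4329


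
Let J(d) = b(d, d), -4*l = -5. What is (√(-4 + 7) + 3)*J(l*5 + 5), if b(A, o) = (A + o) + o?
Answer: 405/4 + 135*√3/4 ≈ 159.71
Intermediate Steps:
l = 5/4 (l = -¼*(-5) = 5/4 ≈ 1.2500)
b(A, o) = A + 2*o
J(d) = 3*d (J(d) = d + 2*d = 3*d)
(√(-4 + 7) + 3)*J(l*5 + 5) = (√(-4 + 7) + 3)*(3*((5/4)*5 + 5)) = (√3 + 3)*(3*(25/4 + 5)) = (3 + √3)*(3*(45/4)) = (3 + √3)*(135/4) = 405/4 + 135*√3/4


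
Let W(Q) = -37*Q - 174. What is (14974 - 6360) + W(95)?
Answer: 4925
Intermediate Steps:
W(Q) = -174 - 37*Q
(14974 - 6360) + W(95) = (14974 - 6360) + (-174 - 37*95) = 8614 + (-174 - 3515) = 8614 - 3689 = 4925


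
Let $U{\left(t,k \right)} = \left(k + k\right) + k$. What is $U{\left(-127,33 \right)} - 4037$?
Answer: $-3938$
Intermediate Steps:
$U{\left(t,k \right)} = 3 k$ ($U{\left(t,k \right)} = 2 k + k = 3 k$)
$U{\left(-127,33 \right)} - 4037 = 3 \cdot 33 - 4037 = 99 - 4037 = -3938$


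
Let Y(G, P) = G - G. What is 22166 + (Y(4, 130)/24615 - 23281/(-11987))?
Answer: 265727123/11987 ≈ 22168.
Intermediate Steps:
Y(G, P) = 0
22166 + (Y(4, 130)/24615 - 23281/(-11987)) = 22166 + (0/24615 - 23281/(-11987)) = 22166 + (0*(1/24615) - 23281*(-1/11987)) = 22166 + (0 + 23281/11987) = 22166 + 23281/11987 = 265727123/11987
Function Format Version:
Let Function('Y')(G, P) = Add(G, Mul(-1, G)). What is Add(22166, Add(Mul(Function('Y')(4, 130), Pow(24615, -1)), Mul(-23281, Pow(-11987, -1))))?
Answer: Rational(265727123, 11987) ≈ 22168.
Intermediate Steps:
Function('Y')(G, P) = 0
Add(22166, Add(Mul(Function('Y')(4, 130), Pow(24615, -1)), Mul(-23281, Pow(-11987, -1)))) = Add(22166, Add(Mul(0, Pow(24615, -1)), Mul(-23281, Pow(-11987, -1)))) = Add(22166, Add(Mul(0, Rational(1, 24615)), Mul(-23281, Rational(-1, 11987)))) = Add(22166, Add(0, Rational(23281, 11987))) = Add(22166, Rational(23281, 11987)) = Rational(265727123, 11987)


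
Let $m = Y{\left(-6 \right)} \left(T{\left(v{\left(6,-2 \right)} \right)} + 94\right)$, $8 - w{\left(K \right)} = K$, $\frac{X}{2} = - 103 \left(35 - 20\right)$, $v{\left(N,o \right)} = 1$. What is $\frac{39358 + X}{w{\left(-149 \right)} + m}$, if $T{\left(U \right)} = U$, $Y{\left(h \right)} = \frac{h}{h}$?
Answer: $\frac{9067}{63} \approx 143.92$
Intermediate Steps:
$X = -3090$ ($X = 2 \left(- 103 \left(35 - 20\right)\right) = 2 \left(\left(-103\right) 15\right) = 2 \left(-1545\right) = -3090$)
$Y{\left(h \right)} = 1$
$w{\left(K \right)} = 8 - K$
$m = 95$ ($m = 1 \left(1 + 94\right) = 1 \cdot 95 = 95$)
$\frac{39358 + X}{w{\left(-149 \right)} + m} = \frac{39358 - 3090}{\left(8 - -149\right) + 95} = \frac{36268}{\left(8 + 149\right) + 95} = \frac{36268}{157 + 95} = \frac{36268}{252} = 36268 \cdot \frac{1}{252} = \frac{9067}{63}$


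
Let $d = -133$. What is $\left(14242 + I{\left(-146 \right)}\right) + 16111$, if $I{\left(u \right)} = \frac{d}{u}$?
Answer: $\frac{4431671}{146} \approx 30354.0$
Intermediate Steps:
$I{\left(u \right)} = - \frac{133}{u}$
$\left(14242 + I{\left(-146 \right)}\right) + 16111 = \left(14242 - \frac{133}{-146}\right) + 16111 = \left(14242 - - \frac{133}{146}\right) + 16111 = \left(14242 + \frac{133}{146}\right) + 16111 = \frac{2079465}{146} + 16111 = \frac{4431671}{146}$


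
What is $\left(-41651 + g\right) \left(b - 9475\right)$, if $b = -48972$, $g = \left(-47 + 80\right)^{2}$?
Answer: $2370727214$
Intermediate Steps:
$g = 1089$ ($g = 33^{2} = 1089$)
$\left(-41651 + g\right) \left(b - 9475\right) = \left(-41651 + 1089\right) \left(-48972 - 9475\right) = \left(-40562\right) \left(-58447\right) = 2370727214$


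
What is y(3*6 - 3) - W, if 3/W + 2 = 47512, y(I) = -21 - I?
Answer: -1710363/47510 ≈ -36.000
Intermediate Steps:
W = 3/47510 (W = 3/(-2 + 47512) = 3/47510 ≈ 6.3145e-5)
y(3*6 - 3) - W = (-21 - (3*6 - 3)) - 1*3/47510 = (-21 - (18 - 3)) - 3/47510 = (-21 - 1*15) - 3/47510 = (-21 - 15) - 3/47510 = -36 - 3/47510 = -1710363/47510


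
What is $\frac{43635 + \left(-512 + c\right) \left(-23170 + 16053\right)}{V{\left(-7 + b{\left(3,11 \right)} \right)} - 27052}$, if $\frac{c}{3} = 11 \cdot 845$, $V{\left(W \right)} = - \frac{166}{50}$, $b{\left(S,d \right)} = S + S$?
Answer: $\frac{4869250150}{676383} \approx 7199.0$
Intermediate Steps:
$b{\left(S,d \right)} = 2 S$
$V{\left(W \right)} = - \frac{83}{25}$ ($V{\left(W \right)} = \left(-166\right) \frac{1}{50} = - \frac{83}{25}$)
$c = 27885$ ($c = 3 \cdot 11 \cdot 845 = 3 \cdot 9295 = 27885$)
$\frac{43635 + \left(-512 + c\right) \left(-23170 + 16053\right)}{V{\left(-7 + b{\left(3,11 \right)} \right)} - 27052} = \frac{43635 + \left(-512 + 27885\right) \left(-23170 + 16053\right)}{- \frac{83}{25} - 27052} = \frac{43635 + 27373 \left(-7117\right)}{- \frac{676383}{25}} = \left(43635 - 194813641\right) \left(- \frac{25}{676383}\right) = \left(-194770006\right) \left(- \frac{25}{676383}\right) = \frac{4869250150}{676383}$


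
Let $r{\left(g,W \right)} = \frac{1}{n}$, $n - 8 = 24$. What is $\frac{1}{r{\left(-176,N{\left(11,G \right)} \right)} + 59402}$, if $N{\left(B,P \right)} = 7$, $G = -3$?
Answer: $\frac{32}{1900865} \approx 1.6834 \cdot 10^{-5}$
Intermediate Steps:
$n = 32$ ($n = 8 + 24 = 32$)
$r{\left(g,W \right)} = \frac{1}{32}$
$\frac{1}{r{\left(-176,N{\left(11,G \right)} \right)} + 59402} = \frac{1}{\frac{1}{32} + 59402} = \frac{1}{\frac{1900865}{32}} = \frac{32}{1900865}$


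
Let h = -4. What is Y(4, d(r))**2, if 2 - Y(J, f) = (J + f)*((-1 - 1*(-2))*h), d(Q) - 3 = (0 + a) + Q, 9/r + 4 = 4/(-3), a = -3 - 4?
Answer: 361/16 ≈ 22.563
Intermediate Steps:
a = -7
r = -27/16 (r = 9/(-4 + 4/(-3)) = 9/(-4 + 4*(-1/3)) = 9/(-4 - 4/3) = 9/(-16/3) = 9*(-3/16) = -27/16 ≈ -1.6875)
d(Q) = -4 + Q (d(Q) = 3 + ((0 - 7) + Q) = 3 + (-7 + Q) = -4 + Q)
Y(J, f) = 2 + 4*J + 4*f (Y(J, f) = 2 - (J + f)*(-1 - 1*(-2))*(-4) = 2 - (J + f)*(-1 + 2)*(-4) = 2 - (J + f)*1*(-4) = 2 - (J + f)*(-4) = 2 - (-4*J - 4*f) = 2 + (4*J + 4*f) = 2 + 4*J + 4*f)
Y(4, d(r))**2 = (2 + 4*4 + 4*(-4 - 27/16))**2 = (2 + 16 + 4*(-91/16))**2 = (2 + 16 - 91/4)**2 = (-19/4)**2 = 361/16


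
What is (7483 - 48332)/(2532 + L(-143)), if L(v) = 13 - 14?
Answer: -40849/2531 ≈ -16.139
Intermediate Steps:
L(v) = -1
(7483 - 48332)/(2532 + L(-143)) = (7483 - 48332)/(2532 - 1) = -40849/2531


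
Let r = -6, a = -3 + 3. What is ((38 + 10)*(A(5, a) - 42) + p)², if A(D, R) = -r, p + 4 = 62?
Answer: 2788900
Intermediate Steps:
p = 58 (p = -4 + 62 = 58)
a = 0
A(D, R) = 6 (A(D, R) = -1*(-6) = 6)
((38 + 10)*(A(5, a) - 42) + p)² = ((38 + 10)*(6 - 42) + 58)² = (48*(-36) + 58)² = (-1728 + 58)² = (-1670)² = 2788900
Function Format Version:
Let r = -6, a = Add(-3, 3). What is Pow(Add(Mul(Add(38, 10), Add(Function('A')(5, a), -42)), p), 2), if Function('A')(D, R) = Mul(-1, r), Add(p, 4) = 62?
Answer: 2788900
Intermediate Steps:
p = 58 (p = Add(-4, 62) = 58)
a = 0
Function('A')(D, R) = 6 (Function('A')(D, R) = Mul(-1, -6) = 6)
Pow(Add(Mul(Add(38, 10), Add(Function('A')(5, a), -42)), p), 2) = Pow(Add(Mul(Add(38, 10), Add(6, -42)), 58), 2) = Pow(Add(Mul(48, -36), 58), 2) = Pow(Add(-1728, 58), 2) = Pow(-1670, 2) = 2788900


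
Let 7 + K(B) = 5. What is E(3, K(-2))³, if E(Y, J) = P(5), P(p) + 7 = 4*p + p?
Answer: 5832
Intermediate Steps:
P(p) = -7 + 5*p (P(p) = -7 + (4*p + p) = -7 + 5*p)
K(B) = -2 (K(B) = -7 + 5 = -2)
E(Y, J) = 18 (E(Y, J) = -7 + 5*5 = -7 + 25 = 18)
E(3, K(-2))³ = 18³ = 5832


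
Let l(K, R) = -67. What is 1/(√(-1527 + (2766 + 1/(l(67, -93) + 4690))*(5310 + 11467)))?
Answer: √991744978291566/214524113842 ≈ 0.00014680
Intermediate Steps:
1/(√(-1527 + (2766 + 1/(l(67, -93) + 4690))*(5310 + 11467))) = 1/(√(-1527 + (2766 + 1/(-67 + 4690))*(5310 + 11467))) = 1/(√(-1527 + (2766 + 1/4623)*16777)) = 1/(√(-1527 + (12787219/4623)*16777)) = 1/(√(-1527 + 214531173163/4623)) = 1/(√(214524113842/4623)) = 1/(√991744978291566/4623) = √991744978291566/214524113842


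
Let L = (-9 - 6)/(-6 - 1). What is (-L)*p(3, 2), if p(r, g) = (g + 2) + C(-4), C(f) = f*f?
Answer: -300/7 ≈ -42.857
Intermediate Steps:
C(f) = f**2
p(r, g) = 18 + g (p(r, g) = (g + 2) + (-4)**2 = (2 + g) + 16 = 18 + g)
L = 15/7 (L = -15/(-7) = -15*(-1/7) = 15/7 ≈ 2.1429)
(-L)*p(3, 2) = (-1*15/7)*(18 + 2) = -15/7*20 = -300/7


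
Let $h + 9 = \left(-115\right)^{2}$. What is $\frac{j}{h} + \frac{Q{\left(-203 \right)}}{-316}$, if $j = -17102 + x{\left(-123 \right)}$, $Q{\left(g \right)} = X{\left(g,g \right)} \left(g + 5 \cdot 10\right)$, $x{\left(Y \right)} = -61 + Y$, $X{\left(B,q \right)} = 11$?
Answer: $\frac{2097519}{522032} \approx 4.018$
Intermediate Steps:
$Q{\left(g \right)} = 550 + 11 g$ ($Q{\left(g \right)} = 11 \left(g + 5 \cdot 10\right) = 11 \left(g + 50\right) = 11 \left(50 + g\right) = 550 + 11 g$)
$h = 13216$ ($h = -9 + \left(-115\right)^{2} = -9 + 13225 = 13216$)
$j = -17286$ ($j = -17102 - 184 = -17286$)
$\frac{j}{h} + \frac{Q{\left(-203 \right)}}{-316} = - \frac{17286}{13216} + \frac{550 + 11 \left(-203\right)}{-316} = \left(-17286\right) \frac{1}{13216} + \left(550 - 2233\right) \left(- \frac{1}{316}\right) = - \frac{8643}{6608} - - \frac{1683}{316} = - \frac{8643}{6608} + \frac{1683}{316} = \frac{2097519}{522032}$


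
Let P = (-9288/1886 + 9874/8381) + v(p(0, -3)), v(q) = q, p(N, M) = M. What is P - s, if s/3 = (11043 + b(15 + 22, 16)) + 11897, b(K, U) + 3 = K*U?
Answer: -557922357152/7903283 ≈ -70594.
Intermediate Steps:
b(K, U) = -3 + K*U
s = 70587 (s = 3*((11043 + (-3 + (15 + 22)*16)) + 11897) = 3*((11043 + (-3 + 37*16)) + 11897) = 3*((11043 + (-3 + 592)) + 11897) = 3*((11043 + 589) + 11897) = 3*(11632 + 11897) = 3*23529 = 70587)
P = -53320031/7903283 (P = (-9288/1886 + 9874/8381) - 3 = (-9288*1/1886 + 9874*(1/8381)) - 3 = (-4644/943 + 9874/8381) - 3 = -29610182/7903283 - 3 = -53320031/7903283 ≈ -6.7466)
P - s = -53320031/7903283 - 1*70587 = -53320031/7903283 - 70587 = -557922357152/7903283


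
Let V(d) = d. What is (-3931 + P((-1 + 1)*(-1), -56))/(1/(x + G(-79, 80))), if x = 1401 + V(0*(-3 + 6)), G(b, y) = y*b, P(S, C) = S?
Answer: 19336589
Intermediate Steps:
G(b, y) = b*y
x = 1401 (x = 1401 + 0*(-3 + 6) = 1401 + 0*3 = 1401 + 0 = 1401)
(-3931 + P((-1 + 1)*(-1), -56))/(1/(x + G(-79, 80))) = (-3931 + (-1 + 1)*(-1))/(1/(1401 - 79*80)) = (-3931 + 0*(-1))/(1/(1401 - 6320)) = (-3931 + 0)/(1/(-4919)) = -3931/(-1/4919) = -3931*(-4919) = 19336589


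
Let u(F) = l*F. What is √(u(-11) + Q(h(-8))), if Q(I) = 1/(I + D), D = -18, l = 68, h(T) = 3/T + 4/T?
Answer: 2*I*√4264089/151 ≈ 27.351*I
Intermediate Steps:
h(T) = 7/T
u(F) = 68*F
Q(I) = 1/(-18 + I) (Q(I) = 1/(I - 18) = 1/(-18 + I))
√(u(-11) + Q(h(-8))) = √(68*(-11) + 1/(-18 + 7/(-8))) = √(-748 + 1/(-18 + 7*(-⅛))) = √(-748 + 1/(-18 - 7/8)) = √(-748 + 1/(-151/8)) = √(-748 - 8/151) = √(-112956/151) = 2*I*√4264089/151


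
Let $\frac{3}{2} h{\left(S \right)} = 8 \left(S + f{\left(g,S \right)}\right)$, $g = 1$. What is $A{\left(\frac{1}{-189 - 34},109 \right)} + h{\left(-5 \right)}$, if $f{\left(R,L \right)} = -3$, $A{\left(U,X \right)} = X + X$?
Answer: $\frac{526}{3} \approx 175.33$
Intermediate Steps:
$A{\left(U,X \right)} = 2 X$
$h{\left(S \right)} = -16 + \frac{16 S}{3}$ ($h{\left(S \right)} = \frac{2 \cdot 8 \left(S - 3\right)}{3} = \frac{2 \cdot 8 \left(-3 + S\right)}{3} = \frac{2 \left(-24 + 8 S\right)}{3} = -16 + \frac{16 S}{3}$)
$A{\left(\frac{1}{-189 - 34},109 \right)} + h{\left(-5 \right)} = 2 \cdot 109 + \left(-16 + \frac{16}{3} \left(-5\right)\right) = 218 - \frac{128}{3} = \frac{526}{3}$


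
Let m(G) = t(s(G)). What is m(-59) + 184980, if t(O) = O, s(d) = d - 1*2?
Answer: 184919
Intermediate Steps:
s(d) = -2 + d (s(d) = d - 2 = -2 + d)
m(G) = -2 + G
m(-59) + 184980 = (-2 - 59) + 184980 = -61 + 184980 = 184919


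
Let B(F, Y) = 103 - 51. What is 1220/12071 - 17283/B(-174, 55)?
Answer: -208559653/627692 ≈ -332.26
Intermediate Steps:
B(F, Y) = 52
1220/12071 - 17283/B(-174, 55) = 1220/12071 - 17283/52 = -208559653/627692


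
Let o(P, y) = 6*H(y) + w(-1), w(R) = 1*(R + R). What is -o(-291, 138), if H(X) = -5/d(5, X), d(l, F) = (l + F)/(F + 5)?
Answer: 32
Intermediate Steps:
d(l, F) = (F + l)/(5 + F)
w(R) = 2*R (w(R) = 1*(2*R) = 2*R)
H(X) = -5 (H(X) = -5*(5 + X)/(X + 5) = -5/((5 + X)/(5 + X)) = -5/1 = -5*1 = -5)
o(P, y) = -32 (o(P, y) = 6*(-5) + 2*(-1) = -30 - 2 = -32)
-o(-291, 138) = -1*(-32) = 32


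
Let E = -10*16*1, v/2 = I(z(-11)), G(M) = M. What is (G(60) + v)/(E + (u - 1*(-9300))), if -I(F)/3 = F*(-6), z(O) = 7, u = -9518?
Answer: -52/63 ≈ -0.82540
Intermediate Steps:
I(F) = 18*F (I(F) = -3*F*(-6) = -(-18)*F = 18*F)
v = 252 (v = 2*(18*7) = 2*126 = 252)
E = -160 (E = -160*1 = -160)
(G(60) + v)/(E + (u - 1*(-9300))) = (60 + 252)/(-160 + (-9518 - 1*(-9300))) = 312/(-160 + (-9518 + 9300)) = 312/(-160 - 218) = 312/(-378) = 312*(-1/378) = -52/63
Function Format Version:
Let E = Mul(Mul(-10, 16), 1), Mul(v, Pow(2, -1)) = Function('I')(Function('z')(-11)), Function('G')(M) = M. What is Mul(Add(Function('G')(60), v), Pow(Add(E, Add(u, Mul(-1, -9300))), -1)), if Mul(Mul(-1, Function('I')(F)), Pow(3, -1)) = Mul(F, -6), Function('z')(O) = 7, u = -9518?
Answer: Rational(-52, 63) ≈ -0.82540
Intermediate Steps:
Function('I')(F) = Mul(18, F) (Function('I')(F) = Mul(-3, Mul(F, -6)) = Mul(-3, Mul(-6, F)) = Mul(18, F))
v = 252 (v = Mul(2, Mul(18, 7)) = Mul(2, 126) = 252)
E = -160 (E = Mul(-160, 1) = -160)
Mul(Add(Function('G')(60), v), Pow(Add(E, Add(u, Mul(-1, -9300))), -1)) = Mul(Add(60, 252), Pow(Add(-160, Add(-9518, Mul(-1, -9300))), -1)) = Mul(312, Pow(Add(-160, Add(-9518, 9300)), -1)) = Mul(312, Pow(Add(-160, -218), -1)) = Mul(312, Pow(-378, -1)) = Mul(312, Rational(-1, 378)) = Rational(-52, 63)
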